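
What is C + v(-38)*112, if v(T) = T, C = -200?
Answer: -4456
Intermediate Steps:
C + v(-38)*112 = -200 - 38*112 = -200 - 4256 = -4456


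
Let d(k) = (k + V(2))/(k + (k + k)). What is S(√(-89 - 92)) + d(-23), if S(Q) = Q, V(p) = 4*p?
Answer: 5/23 + I*√181 ≈ 0.21739 + 13.454*I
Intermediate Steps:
d(k) = (8 + k)/(3*k) (d(k) = (k + 4*2)/(k + (k + k)) = (k + 8)/(k + 2*k) = (8 + k)/((3*k)) = (8 + k)*(1/(3*k)) = (8 + k)/(3*k))
S(√(-89 - 92)) + d(-23) = √(-89 - 92) + (⅓)*(8 - 23)/(-23) = √(-181) + (⅓)*(-1/23)*(-15) = I*√181 + 5/23 = 5/23 + I*√181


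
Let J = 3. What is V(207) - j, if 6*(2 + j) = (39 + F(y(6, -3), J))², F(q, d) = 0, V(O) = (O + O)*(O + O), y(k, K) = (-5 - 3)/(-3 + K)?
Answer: 342289/2 ≈ 1.7114e+5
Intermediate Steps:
y(k, K) = -8/(-3 + K)
V(O) = 4*O² (V(O) = (2*O)*(2*O) = 4*O²)
j = 503/2 (j = -2 + (39 + 0)²/6 = -2 + (⅙)*39² = -2 + (⅙)*1521 = -2 + 507/2 = 503/2 ≈ 251.50)
V(207) - j = 4*207² - 1*503/2 = 4*42849 - 503/2 = 171396 - 503/2 = 342289/2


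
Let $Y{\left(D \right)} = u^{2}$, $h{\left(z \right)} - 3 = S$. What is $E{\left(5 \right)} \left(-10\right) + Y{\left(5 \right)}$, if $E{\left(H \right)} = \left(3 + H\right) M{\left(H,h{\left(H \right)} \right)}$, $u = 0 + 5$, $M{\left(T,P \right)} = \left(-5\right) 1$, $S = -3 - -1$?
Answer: $425$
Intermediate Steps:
$S = -2$ ($S = -3 + 1 = -2$)
$h{\left(z \right)} = 1$ ($h{\left(z \right)} = 3 - 2 = 1$)
$M{\left(T,P \right)} = -5$
$u = 5$
$Y{\left(D \right)} = 25$ ($Y{\left(D \right)} = 5^{2} = 25$)
$E{\left(H \right)} = -15 - 5 H$ ($E{\left(H \right)} = \left(3 + H\right) \left(-5\right) = -15 - 5 H$)
$E{\left(5 \right)} \left(-10\right) + Y{\left(5 \right)} = \left(-15 - 25\right) \left(-10\right) + 25 = \left(-40\right) \left(-10\right) + 25 = 400 + 25 = 425$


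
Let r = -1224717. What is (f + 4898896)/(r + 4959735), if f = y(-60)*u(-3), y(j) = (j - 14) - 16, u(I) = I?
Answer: 2449583/1867509 ≈ 1.3117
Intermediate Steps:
y(j) = -30 + j (y(j) = (-14 + j) - 16 = -30 + j)
f = 270 (f = (-30 - 60)*(-3) = -90*(-3) = 270)
(f + 4898896)/(r + 4959735) = (270 + 4898896)/(-1224717 + 4959735) = 4899166/3735018 = 4899166*(1/3735018) = 2449583/1867509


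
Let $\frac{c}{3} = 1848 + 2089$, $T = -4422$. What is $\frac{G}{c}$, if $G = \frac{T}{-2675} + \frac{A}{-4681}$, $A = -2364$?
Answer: $\frac{9007694}{49297834475} \approx 0.00018272$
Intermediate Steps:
$G = \frac{27023082}{12521675}$ ($G = - \frac{4422}{-2675} - \frac{2364}{-4681} = \left(-4422\right) \left(- \frac{1}{2675}\right) - - \frac{2364}{4681} = \frac{4422}{2675} + \frac{2364}{4681} = \frac{27023082}{12521675} \approx 2.1581$)
$c = 11811$ ($c = 3 \left(1848 + 2089\right) = 3 \cdot 3937 = 11811$)
$\frac{G}{c} = \frac{27023082}{12521675 \cdot 11811} = \frac{27023082}{12521675} \cdot \frac{1}{11811} = \frac{9007694}{49297834475}$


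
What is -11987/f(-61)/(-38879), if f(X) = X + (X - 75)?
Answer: -11987/7659163 ≈ -0.0015651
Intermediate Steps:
f(X) = -75 + 2*X (f(X) = X + (-75 + X) = -75 + 2*X)
-11987/f(-61)/(-38879) = -11987/(-75 + 2*(-61))/(-38879) = -11987/(-75 - 122)*(-1/38879) = -11987/(-197)*(-1/38879) = -11987*(-1/197)*(-1/38879) = (11987/197)*(-1/38879) = -11987/7659163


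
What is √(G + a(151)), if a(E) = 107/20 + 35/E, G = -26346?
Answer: I*√60058787565/1510 ≈ 162.3*I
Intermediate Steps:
a(E) = 107/20 + 35/E (a(E) = 107*(1/20) + 35/E = 107/20 + 35/E)
√(G + a(151)) = √(-26346 + (107/20 + 35/151)) = √(-26346 + 16857/3020) = √(-79548063/3020) = I*√60058787565/1510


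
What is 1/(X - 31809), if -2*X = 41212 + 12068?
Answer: -1/58449 ≈ -1.7109e-5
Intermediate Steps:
X = -26640 (X = -(41212 + 12068)/2 = -½*53280 = -26640)
1/(X - 31809) = 1/(-26640 - 31809) = 1/(-58449) = -1/58449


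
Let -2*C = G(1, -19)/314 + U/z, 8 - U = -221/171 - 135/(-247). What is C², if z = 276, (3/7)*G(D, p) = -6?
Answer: 385915530841/9278897864545296 ≈ 4.1591e-5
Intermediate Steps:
G(D, p) = -14 (G(D, p) = (7/3)*(-6) = -14)
U = 19442/2223 (U = 8 - (-221/171 - 135/(-247)) = 8 - (-221*1/171 - 135*(-1/247)) = 8 - (-221/171 + 135/247) = 8 - 1*(-1658/2223) = 8 + 1658/2223 = 19442/2223 ≈ 8.7458)
C = 621221/96327036 (C = -(-14/314 + (19442/2223)/276)/2 = -(-14*1/314 + (19442/2223)*(1/276))/2 = -(-7/157 + 9721/306774)/2 = -½*(-621221/48163518) = 621221/96327036 ≈ 0.0064491)
C² = (621221/96327036)² = 385915530841/9278897864545296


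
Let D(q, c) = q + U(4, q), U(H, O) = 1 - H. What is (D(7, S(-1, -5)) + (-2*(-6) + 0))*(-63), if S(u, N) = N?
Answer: -1008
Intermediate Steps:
D(q, c) = -3 + q (D(q, c) = q + (1 - 1*4) = q + (1 - 4) = q - 3 = -3 + q)
(D(7, S(-1, -5)) + (-2*(-6) + 0))*(-63) = ((-3 + 7) + (-2*(-6) + 0))*(-63) = (4 + (12 + 0))*(-63) = (4 + 12)*(-63) = 16*(-63) = -1008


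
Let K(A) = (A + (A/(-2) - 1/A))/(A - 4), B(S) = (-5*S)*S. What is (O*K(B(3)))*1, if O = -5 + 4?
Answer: -289/630 ≈ -0.45873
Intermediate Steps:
B(S) = -5*S²
O = -1
K(A) = (A/2 - 1/A)/(-4 + A) (K(A) = (A + (A*(-½) - 1/A))/(-4 + A) = (A + (-A/2 - 1/A))/(-4 + A) = (A + (-1/A - A/2))/(-4 + A) = (A/2 - 1/A)/(-4 + A))
(O*K(B(3)))*1 = -(-2 + (-5*3²)²)/(2*((-5*3²))*(-4 - 5*3²))*1 = -(-2 + (-5*9)²)/(2*((-5*9))*(-4 - 5*9))*1 = -(-2 + (-45)²)/(2*(-45)*(-4 - 45))*1 = -(-1)*(-2 + 2025)/(2*45*(-49))*1 = -(-1)*(-1)*2023/(2*45*49)*1 = -1*289/630*1 = -289/630*1 = -289/630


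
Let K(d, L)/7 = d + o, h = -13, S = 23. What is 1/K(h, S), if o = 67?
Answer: 1/378 ≈ 0.0026455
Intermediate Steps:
K(d, L) = 469 + 7*d (K(d, L) = 7*(d + 67) = 7*(67 + d) = 469 + 7*d)
1/K(h, S) = 1/(469 + 7*(-13)) = 1/(469 - 91) = 1/378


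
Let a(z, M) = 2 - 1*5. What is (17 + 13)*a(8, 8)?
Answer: -90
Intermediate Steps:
a(z, M) = -3 (a(z, M) = 2 - 5 = -3)
(17 + 13)*a(8, 8) = (17 + 13)*(-3) = 30*(-3) = -90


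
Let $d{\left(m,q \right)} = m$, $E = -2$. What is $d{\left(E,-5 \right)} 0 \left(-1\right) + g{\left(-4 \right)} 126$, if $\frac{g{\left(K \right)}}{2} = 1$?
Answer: $252$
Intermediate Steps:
$g{\left(K \right)} = 2$ ($g{\left(K \right)} = 2 \cdot 1 = 2$)
$d{\left(E,-5 \right)} 0 \left(-1\right) + g{\left(-4 \right)} 126 = \left(-2\right) 0 \left(-1\right) + 2 \cdot 126 = 0 \left(-1\right) + 252 = 0 + 252 = 252$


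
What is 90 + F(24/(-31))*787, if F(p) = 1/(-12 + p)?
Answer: 11243/396 ≈ 28.391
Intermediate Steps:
90 + F(24/(-31))*787 = 90 + 787/(-12 + 24/(-31)) = 90 + 787/(-12 + 24*(-1/31)) = 90 + 787/(-12 - 24/31) = 90 + 787/(-396/31) = 90 - 31/396*787 = 90 - 24397/396 = 11243/396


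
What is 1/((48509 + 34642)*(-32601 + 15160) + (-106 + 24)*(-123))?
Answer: -1/1450226505 ≈ -6.8955e-10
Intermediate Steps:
1/((48509 + 34642)*(-32601 + 15160) + (-106 + 24)*(-123)) = 1/(83151*(-17441) - 82*(-123)) = 1/(-1450236591 + 10086) = 1/(-1450226505) = -1/1450226505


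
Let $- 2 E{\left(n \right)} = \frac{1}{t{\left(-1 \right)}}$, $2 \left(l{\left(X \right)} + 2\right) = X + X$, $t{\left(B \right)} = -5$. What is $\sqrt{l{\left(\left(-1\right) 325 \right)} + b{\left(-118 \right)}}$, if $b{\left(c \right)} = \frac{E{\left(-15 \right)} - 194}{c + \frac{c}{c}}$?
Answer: $\frac{i \sqrt{49484630}}{390} \approx 18.037 i$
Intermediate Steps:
$l{\left(X \right)} = -2 + X$ ($l{\left(X \right)} = -2 + \frac{X + X}{2} = -2 + \frac{2 X}{2} = -2 + X$)
$E{\left(n \right)} = \frac{1}{10}$ ($E{\left(n \right)} = - \frac{1}{2 \left(-5\right)} = \left(- \frac{1}{2}\right) \left(- \frac{1}{5}\right) = \frac{1}{10}$)
$b{\left(c \right)} = - \frac{1939}{10 \left(1 + c\right)}$ ($b{\left(c \right)} = \frac{\frac{1}{10} - 194}{c + \frac{c}{c}} = - \frac{1939}{10 \left(c + 1\right)} = - \frac{1939}{10 \left(1 + c\right)}$)
$\sqrt{l{\left(\left(-1\right) 325 \right)} + b{\left(-118 \right)}} = \sqrt{\left(-2 - 325\right) - \frac{1939}{10 + 10 \left(-118\right)}} = \sqrt{\left(-2 - 325\right) - \frac{1939}{10 - 1180}} = \sqrt{-327 - \frac{1939}{-1170}} = \sqrt{-327 - - \frac{1939}{1170}} = \sqrt{-327 + \frac{1939}{1170}} = \sqrt{- \frac{380651}{1170}} = \frac{i \sqrt{49484630}}{390}$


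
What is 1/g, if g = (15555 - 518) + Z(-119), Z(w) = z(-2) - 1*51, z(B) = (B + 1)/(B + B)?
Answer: 4/59945 ≈ 6.6728e-5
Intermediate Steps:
z(B) = (1 + B)/(2*B) (z(B) = (1 + B)/((2*B)) = (1 + B)*(1/(2*B)) = (1 + B)/(2*B))
Z(w) = -203/4 (Z(w) = (½)*(1 - 2)/(-2) - 1*51 = (½)*(-½)*(-1) - 51 = ¼ - 51 = -203/4)
g = 59945/4 (g = (15555 - 518) - 203/4 = 15037 - 203/4 = 59945/4 ≈ 14986.)
1/g = 1/(59945/4) = 4/59945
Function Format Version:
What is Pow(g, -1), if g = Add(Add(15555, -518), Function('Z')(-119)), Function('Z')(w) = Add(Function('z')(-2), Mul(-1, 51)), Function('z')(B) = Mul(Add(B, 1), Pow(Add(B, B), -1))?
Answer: Rational(4, 59945) ≈ 6.6728e-5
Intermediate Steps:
Function('z')(B) = Mul(Rational(1, 2), Pow(B, -1), Add(1, B)) (Function('z')(B) = Mul(Add(1, B), Pow(Mul(2, B), -1)) = Mul(Add(1, B), Mul(Rational(1, 2), Pow(B, -1))) = Mul(Rational(1, 2), Pow(B, -1), Add(1, B)))
Function('Z')(w) = Rational(-203, 4) (Function('Z')(w) = Add(Mul(Rational(1, 2), Pow(-2, -1), Add(1, -2)), Mul(-1, 51)) = Add(Mul(Rational(1, 2), Rational(-1, 2), -1), -51) = Add(Rational(1, 4), -51) = Rational(-203, 4))
g = Rational(59945, 4) (g = Add(Add(15555, -518), Rational(-203, 4)) = Add(15037, Rational(-203, 4)) = Rational(59945, 4) ≈ 14986.)
Pow(g, -1) = Pow(Rational(59945, 4), -1) = Rational(4, 59945)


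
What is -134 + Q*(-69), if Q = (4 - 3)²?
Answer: -203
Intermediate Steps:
Q = 1 (Q = 1² = 1)
-134 + Q*(-69) = -134 + 1*(-69) = -134 - 69 = -203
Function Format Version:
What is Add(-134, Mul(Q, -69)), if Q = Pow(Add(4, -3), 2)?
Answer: -203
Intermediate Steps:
Q = 1 (Q = Pow(1, 2) = 1)
Add(-134, Mul(Q, -69)) = Add(-134, Mul(1, -69)) = Add(-134, -69) = -203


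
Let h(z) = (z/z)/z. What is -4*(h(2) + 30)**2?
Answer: -3721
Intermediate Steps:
h(z) = 1/z
-4*(h(2) + 30)**2 = -4*(1/2 + 30)**2 = -4*(61/2)**2 = -4*3721/4 = -3721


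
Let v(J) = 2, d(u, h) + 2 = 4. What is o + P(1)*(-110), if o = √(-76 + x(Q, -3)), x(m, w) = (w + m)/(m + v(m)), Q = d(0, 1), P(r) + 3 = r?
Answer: 220 + I*√305/2 ≈ 220.0 + 8.7321*I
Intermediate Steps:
d(u, h) = 2 (d(u, h) = -2 + 4 = 2)
P(r) = -3 + r
Q = 2
x(m, w) = (m + w)/(2 + m) (x(m, w) = (w + m)/(m + 2) = (m + w)/(2 + m))
o = I*√305/2 (o = √(-76 + (2 - 3)/(2 + 2)) = √(-76 - 1/4) = √(-76 + (¼)*(-1)) = √(-76 - ¼) = √(-305/4) = I*√305/2 ≈ 8.7321*I)
o + P(1)*(-110) = I*√305/2 + (-3 + 1)*(-110) = I*√305/2 - 2*(-110) = I*√305/2 + 220 = 220 + I*√305/2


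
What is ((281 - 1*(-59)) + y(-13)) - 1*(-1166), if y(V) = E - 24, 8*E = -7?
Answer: 11849/8 ≈ 1481.1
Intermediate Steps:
E = -7/8 (E = (⅛)*(-7) = -7/8 ≈ -0.87500)
y(V) = -199/8 (y(V) = -7/8 - 24 = -199/8)
((281 - 1*(-59)) + y(-13)) - 1*(-1166) = ((281 - 1*(-59)) - 199/8) - 1*(-1166) = ((281 + 59) - 199/8) + 1166 = (340 - 199/8) + 1166 = 2521/8 + 1166 = 11849/8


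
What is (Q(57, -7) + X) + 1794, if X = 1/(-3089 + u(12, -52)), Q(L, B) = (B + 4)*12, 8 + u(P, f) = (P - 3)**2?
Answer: 5302127/3016 ≈ 1758.0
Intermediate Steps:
u(P, f) = -8 + (-3 + P)**2 (u(P, f) = -8 + (P - 3)**2 = -8 + (-3 + P)**2)
Q(L, B) = 48 + 12*B (Q(L, B) = (4 + B)*12 = 48 + 12*B)
X = -1/3016 (X = 1/(-3089 + (-8 + (-3 + 12)**2)) = 1/(-3089 + (-8 + 9**2)) = 1/(-3089 + (-8 + 81)) = 1/(-3089 + 73) = 1/(-3016) = -1/3016 ≈ -0.00033156)
(Q(57, -7) + X) + 1794 = ((48 + 12*(-7)) - 1/3016) + 1794 = ((48 - 84) - 1/3016) + 1794 = (-36 - 1/3016) + 1794 = -108577/3016 + 1794 = 5302127/3016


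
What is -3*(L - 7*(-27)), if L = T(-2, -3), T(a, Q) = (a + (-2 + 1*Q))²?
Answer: -714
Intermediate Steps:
T(a, Q) = (-2 + Q + a)² (T(a, Q) = (a + (-2 + Q))² = (-2 + Q + a)²)
L = 49 (L = (-2 - 3 - 2)² = (-7)² = 49)
-3*(L - 7*(-27)) = -3*(49 - 7*(-27)) = -3*(49 + 189) = -3*238 = -714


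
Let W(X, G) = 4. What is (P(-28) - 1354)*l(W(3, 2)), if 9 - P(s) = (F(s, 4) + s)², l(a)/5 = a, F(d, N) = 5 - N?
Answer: -41480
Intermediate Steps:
l(a) = 5*a
P(s) = 9 - (1 + s)² (P(s) = 9 - ((5 - 1*4) + s)² = 9 - ((5 - 4) + s)² = 9 - (1 + s)²)
(P(-28) - 1354)*l(W(3, 2)) = ((9 - (1 - 28)²) - 1354)*(5*4) = ((9 - 1*(-27)²) - 1354)*20 = ((9 - 1*729) - 1354)*20 = ((9 - 729) - 1354)*20 = (-720 - 1354)*20 = -2074*20 = -41480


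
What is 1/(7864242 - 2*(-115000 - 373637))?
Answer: 1/8841516 ≈ 1.1310e-7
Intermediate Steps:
1/(7864242 - 2*(-115000 - 373637)) = 1/(7864242 - 2*(-488637)) = 1/(7864242 + 977274) = 1/8841516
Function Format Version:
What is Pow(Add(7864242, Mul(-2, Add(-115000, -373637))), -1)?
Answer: Rational(1, 8841516) ≈ 1.1310e-7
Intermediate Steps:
Pow(Add(7864242, Mul(-2, Add(-115000, -373637))), -1) = Pow(Add(7864242, Mul(-2, -488637)), -1) = Pow(Add(7864242, 977274), -1) = Pow(8841516, -1) = Rational(1, 8841516)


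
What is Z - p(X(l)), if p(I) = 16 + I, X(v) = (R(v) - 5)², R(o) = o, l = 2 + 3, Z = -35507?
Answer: -35523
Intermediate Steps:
l = 5
X(v) = (-5 + v)² (X(v) = (v - 5)² = (-5 + v)²)
Z - p(X(l)) = -35507 - (16 + (-5 + 5)²) = -35507 - (16 + 0²) = -35507 - (16 + 0) = -35507 - 1*16 = -35507 - 16 = -35523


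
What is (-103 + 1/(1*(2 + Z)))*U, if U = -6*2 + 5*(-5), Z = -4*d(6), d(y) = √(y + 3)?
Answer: 38147/10 ≈ 3814.7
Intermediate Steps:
d(y) = √(3 + y)
Z = -12 (Z = -4*√(3 + 6) = -4*√9 = -4*3 = -12)
U = -37 (U = -12 - 25 = -37)
(-103 + 1/(1*(2 + Z)))*U = (-103 + 1/(1*(2 - 12)))*(-37) = (-103 + 1/(1*(-10)))*(-37) = (-103 + 1/(-10))*(-37) = (-103 - ⅒)*(-37) = -1031/10*(-37) = 38147/10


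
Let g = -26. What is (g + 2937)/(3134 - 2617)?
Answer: 2911/517 ≈ 5.6306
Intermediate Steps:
(g + 2937)/(3134 - 2617) = (-26 + 2937)/(3134 - 2617) = 2911/517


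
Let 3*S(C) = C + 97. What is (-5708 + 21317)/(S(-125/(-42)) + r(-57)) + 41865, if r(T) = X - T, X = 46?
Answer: 721081839/17177 ≈ 41980.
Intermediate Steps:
r(T) = 46 - T
S(C) = 97/3 + C/3 (S(C) = (C + 97)/3 = (97 + C)/3 = 97/3 + C/3)
(-5708 + 21317)/(S(-125/(-42)) + r(-57)) + 41865 = (-5708 + 21317)/((97/3 + (-125/(-42))/3) + (46 - 1*(-57))) + 41865 = 15609/((97/3 + (-125*(-1/42))/3) + (46 + 57)) + 41865 = 15609/((97/3 + (⅓)*(125/42)) + 103) + 41865 = 15609/((97/3 + 125/126) + 103) + 41865 = 15609/(4199/126 + 103) + 41865 = 15609/(17177/126) + 41865 = 15609*(126/17177) + 41865 = 1966734/17177 + 41865 = 721081839/17177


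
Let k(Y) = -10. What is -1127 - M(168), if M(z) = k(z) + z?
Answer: -1285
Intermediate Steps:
M(z) = -10 + z
-1127 - M(168) = -1127 - (-10 + 168) = -1127 - 1*158 = -1127 - 158 = -1285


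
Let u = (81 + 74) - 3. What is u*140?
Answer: 21280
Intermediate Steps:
u = 152 (u = 155 - 3 = 152)
u*140 = 152*140 = 21280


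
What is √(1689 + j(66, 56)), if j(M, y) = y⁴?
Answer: √9836185 ≈ 3136.3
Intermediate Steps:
√(1689 + j(66, 56)) = √(1689 + 56⁴) = √(1689 + 9834496) = √9836185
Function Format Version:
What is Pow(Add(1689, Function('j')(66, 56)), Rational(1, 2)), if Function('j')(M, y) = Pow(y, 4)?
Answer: Pow(9836185, Rational(1, 2)) ≈ 3136.3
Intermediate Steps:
Pow(Add(1689, Function('j')(66, 56)), Rational(1, 2)) = Pow(Add(1689, Pow(56, 4)), Rational(1, 2)) = Pow(Add(1689, 9834496), Rational(1, 2)) = Pow(9836185, Rational(1, 2))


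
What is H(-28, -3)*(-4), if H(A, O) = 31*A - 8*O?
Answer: 3376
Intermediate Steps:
H(A, O) = -8*O + 31*A
H(-28, -3)*(-4) = (-8*(-3) + 31*(-28))*(-4) = (24 - 868)*(-4) = -844*(-4) = 3376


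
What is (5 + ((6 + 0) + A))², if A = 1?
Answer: 144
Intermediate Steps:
(5 + ((6 + 0) + A))² = (5 + ((6 + 0) + 1))² = (5 + (6 + 1))² = (5 + 7)² = 12² = 144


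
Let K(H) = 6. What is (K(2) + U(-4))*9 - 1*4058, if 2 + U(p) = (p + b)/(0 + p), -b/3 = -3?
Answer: -16133/4 ≈ -4033.3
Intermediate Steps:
b = 9 (b = -3*(-3) = 9)
U(p) = -2 + (9 + p)/p (U(p) = -2 + (p + 9)/(0 + p) = -2 + (9 + p)/p)
(K(2) + U(-4))*9 - 1*4058 = (6 + (9 - 1*(-4))/(-4))*9 - 1*4058 = (6 - (9 + 4)/4)*9 - 4058 = (6 - 1/4*13)*9 - 4058 = (6 - 13/4)*9 - 4058 = (11/4)*9 - 4058 = 99/4 - 4058 = -16133/4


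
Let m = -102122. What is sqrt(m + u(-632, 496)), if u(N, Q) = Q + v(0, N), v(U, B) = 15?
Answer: I*sqrt(101611) ≈ 318.76*I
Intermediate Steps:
u(N, Q) = 15 + Q (u(N, Q) = Q + 15 = 15 + Q)
sqrt(m + u(-632, 496)) = sqrt(-102122 + (15 + 496)) = sqrt(-102122 + 511) = sqrt(-101611) = I*sqrt(101611)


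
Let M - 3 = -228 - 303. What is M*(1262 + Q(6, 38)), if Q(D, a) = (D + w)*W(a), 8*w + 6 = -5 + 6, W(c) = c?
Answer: -774180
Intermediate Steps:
w = -5/8 (w = -¾ + (-5 + 6)/8 = -¾ + (⅛)*1 = -¾ + ⅛ = -5/8 ≈ -0.62500)
M = -528 (M = 3 + (-228 - 303) = 3 - 531 = -528)
Q(D, a) = a*(-5/8 + D) (Q(D, a) = (D - 5/8)*a = (-5/8 + D)*a = a*(-5/8 + D))
M*(1262 + Q(6, 38)) = -528*(1262 + (⅛)*38*(-5 + 8*6)) = -528*(1262 + (⅛)*38*(-5 + 48)) = -528*(1262 + (⅛)*38*43) = -528*(1262 + 817/4) = -528*5865/4 = -774180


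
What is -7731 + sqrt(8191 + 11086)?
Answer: -7731 + sqrt(19277) ≈ -7592.2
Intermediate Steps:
-7731 + sqrt(8191 + 11086) = -7731 + sqrt(19277)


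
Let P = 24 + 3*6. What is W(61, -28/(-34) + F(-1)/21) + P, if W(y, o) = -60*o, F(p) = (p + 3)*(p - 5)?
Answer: 3198/119 ≈ 26.874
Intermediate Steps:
F(p) = (-5 + p)*(3 + p) (F(p) = (3 + p)*(-5 + p) = (-5 + p)*(3 + p))
P = 42 (P = 24 + 18 = 42)
W(61, -28/(-34) + F(-1)/21) + P = -60*(-28/(-34) + (-15 + (-1)² - 2*(-1))/21) + 42 = -60*(-28*(-1/34) + (-15 + 1 + 2)*(1/21)) + 42 = -60*(14/17 - 12*1/21) + 42 = -60*(14/17 - 4/7) + 42 = -60*30/119 + 42 = -1800/119 + 42 = 3198/119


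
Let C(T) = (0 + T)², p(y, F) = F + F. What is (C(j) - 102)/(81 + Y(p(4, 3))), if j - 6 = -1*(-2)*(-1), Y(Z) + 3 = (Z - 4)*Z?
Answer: -43/45 ≈ -0.95556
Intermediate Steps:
p(y, F) = 2*F
Y(Z) = -3 + Z*(-4 + Z) (Y(Z) = -3 + (Z - 4)*Z = -3 + (-4 + Z)*Z = -3 + Z*(-4 + Z))
j = 4 (j = 6 - 1*(-2)*(-1) = 6 + 2*(-1) = 6 - 2 = 4)
C(T) = T²
(C(j) - 102)/(81 + Y(p(4, 3))) = (4² - 102)/(81 + (-3 + (2*3)² - 8*3)) = (16 - 102)/(81 + (-3 + 6² - 4*6)) = -86/(81 + (-3 + 36 - 24)) = -86/(81 + 9) = -86/90 = -86*1/90 = -43/45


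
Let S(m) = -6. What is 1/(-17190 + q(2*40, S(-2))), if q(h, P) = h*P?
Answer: -1/17670 ≈ -5.6593e-5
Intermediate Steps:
q(h, P) = P*h
1/(-17190 + q(2*40, S(-2))) = 1/(-17190 - 12*40) = 1/(-17190 - 6*80) = 1/(-17190 - 480) = 1/(-17670) = -1/17670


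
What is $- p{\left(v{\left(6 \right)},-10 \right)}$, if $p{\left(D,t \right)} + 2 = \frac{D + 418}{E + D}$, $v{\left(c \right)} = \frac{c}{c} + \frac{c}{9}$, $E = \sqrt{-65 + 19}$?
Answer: $- \frac{5417}{439} + \frac{3777 i \sqrt{46}}{439} \approx -12.339 + 58.353 i$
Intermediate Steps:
$E = i \sqrt{46}$ ($E = \sqrt{-46} = i \sqrt{46} \approx 6.7823 i$)
$v{\left(c \right)} = 1 + \frac{c}{9}$ ($v{\left(c \right)} = 1 + c \frac{1}{9} = 1 + \frac{c}{9}$)
$p{\left(D,t \right)} = -2 + \frac{418 + D}{D + i \sqrt{46}}$ ($p{\left(D,t \right)} = -2 + \frac{D + 418}{i \sqrt{46} + D} = -2 + \frac{418 + D}{D + i \sqrt{46}}$)
$- p{\left(v{\left(6 \right)},-10 \right)} = - \frac{418 - \left(1 + \frac{1}{9} \cdot 6\right) - 2 i \sqrt{46}}{\left(1 + \frac{1}{9} \cdot 6\right) + i \sqrt{46}} = - \frac{418 - \left(1 + \frac{2}{3}\right) - 2 i \sqrt{46}}{\left(1 + \frac{2}{3}\right) + i \sqrt{46}} = - \frac{418 - \frac{5}{3} - 2 i \sqrt{46}}{\frac{5}{3} + i \sqrt{46}} = - \frac{\frac{1249}{3} - 2 i \sqrt{46}}{\frac{5}{3} + i \sqrt{46}}$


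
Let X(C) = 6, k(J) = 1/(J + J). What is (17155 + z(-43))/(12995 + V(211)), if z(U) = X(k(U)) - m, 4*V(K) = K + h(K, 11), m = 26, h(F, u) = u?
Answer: 34270/26101 ≈ 1.3130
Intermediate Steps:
k(J) = 1/(2*J)
V(K) = 11/4 + K/4 (V(K) = (K + 11)/4 = (11 + K)/4 = 11/4 + K/4)
z(U) = -20 (z(U) = 6 - 1*26 = 6 - 26 = -20)
(17155 + z(-43))/(12995 + V(211)) = (17155 - 20)/(12995 + (11/4 + (¼)*211)) = 17135/(12995 + (11/4 + 211/4)) = 17135/(12995 + 111/2) = 17135/(26101/2) = 17135*(2/26101) = 34270/26101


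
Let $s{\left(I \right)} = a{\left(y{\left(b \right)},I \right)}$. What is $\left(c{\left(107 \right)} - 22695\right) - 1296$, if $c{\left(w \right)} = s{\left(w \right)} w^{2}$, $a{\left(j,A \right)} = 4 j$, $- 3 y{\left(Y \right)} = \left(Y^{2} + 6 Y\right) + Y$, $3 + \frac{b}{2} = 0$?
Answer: $67601$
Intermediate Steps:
$b = -6$ ($b = -6 + 2 \cdot 0 = -6 + 0 = -6$)
$y{\left(Y \right)} = - \frac{7 Y}{3} - \frac{Y^{2}}{3}$ ($y{\left(Y \right)} = - \frac{\left(Y^{2} + 6 Y\right) + Y}{3} = - \frac{Y^{2} + 7 Y}{3} = - \frac{7 Y}{3} - \frac{Y^{2}}{3}$)
$s{\left(I \right)} = 8$ ($s{\left(I \right)} = 4 \left(\left(- \frac{1}{3}\right) \left(-6\right) \left(7 - 6\right)\right) = 4 \left(\left(- \frac{1}{3}\right) \left(-6\right) 1\right) = 4 \cdot 2 = 8$)
$c{\left(w \right)} = 8 w^{2}$
$\left(c{\left(107 \right)} - 22695\right) - 1296 = \left(8 \cdot 107^{2} - 22695\right) - 1296 = \left(8 \cdot 11449 - 22695\right) - 1296 = \left(91592 - 22695\right) - 1296 = 68897 - 1296 = 67601$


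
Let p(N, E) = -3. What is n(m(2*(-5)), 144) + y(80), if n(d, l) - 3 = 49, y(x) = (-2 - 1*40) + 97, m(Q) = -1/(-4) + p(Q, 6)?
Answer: 107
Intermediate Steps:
m(Q) = -11/4 (m(Q) = -1/(-4) - 3 = -¼*(-1) - 3 = ¼ - 3 = -11/4)
y(x) = 55 (y(x) = (-2 - 40) + 97 = -42 + 97 = 55)
n(d, l) = 52 (n(d, l) = 3 + 49 = 52)
n(m(2*(-5)), 144) + y(80) = 52 + 55 = 107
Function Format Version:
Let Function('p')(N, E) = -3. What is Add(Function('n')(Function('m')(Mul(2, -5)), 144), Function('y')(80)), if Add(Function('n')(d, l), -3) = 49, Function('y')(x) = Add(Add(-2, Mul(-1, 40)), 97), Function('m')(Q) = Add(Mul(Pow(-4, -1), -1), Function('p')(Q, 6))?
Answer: 107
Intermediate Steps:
Function('m')(Q) = Rational(-11, 4) (Function('m')(Q) = Add(Mul(Pow(-4, -1), -1), -3) = Add(Mul(Rational(-1, 4), -1), -3) = Add(Rational(1, 4), -3) = Rational(-11, 4))
Function('y')(x) = 55 (Function('y')(x) = Add(Add(-2, -40), 97) = Add(-42, 97) = 55)
Function('n')(d, l) = 52 (Function('n')(d, l) = Add(3, 49) = 52)
Add(Function('n')(Function('m')(Mul(2, -5)), 144), Function('y')(80)) = Add(52, 55) = 107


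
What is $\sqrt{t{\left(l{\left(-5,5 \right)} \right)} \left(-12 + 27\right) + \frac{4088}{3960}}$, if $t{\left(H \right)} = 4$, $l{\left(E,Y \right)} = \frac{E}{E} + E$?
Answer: $\frac{\sqrt{1661605}}{165} \approx 7.8123$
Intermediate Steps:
$l{\left(E,Y \right)} = 1 + E$
$\sqrt{t{\left(l{\left(-5,5 \right)} \right)} \left(-12 + 27\right) + \frac{4088}{3960}} = \sqrt{4 \left(-12 + 27\right) + \frac{4088}{3960}} = \sqrt{4 \cdot 15 + 4088 \cdot \frac{1}{3960}} = \sqrt{60 + \frac{511}{495}} = \sqrt{\frac{30211}{495}} = \frac{\sqrt{1661605}}{165}$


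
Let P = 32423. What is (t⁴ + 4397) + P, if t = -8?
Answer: 40916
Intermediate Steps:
(t⁴ + 4397) + P = ((-8)⁴ + 4397) + 32423 = (4096 + 4397) + 32423 = 8493 + 32423 = 40916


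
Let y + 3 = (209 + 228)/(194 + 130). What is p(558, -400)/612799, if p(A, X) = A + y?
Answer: 16387/18049716 ≈ 0.00090788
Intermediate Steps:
y = -535/324 (y = -3 + (209 + 228)/(194 + 130) = -3 + 437/324 = -535/324 ≈ -1.6512)
p(A, X) = -535/324 + A (p(A, X) = A - 535/324 = -535/324 + A)
p(558, -400)/612799 = (-535/324 + 558)/612799 = (180257/324)*(1/612799) = 16387/18049716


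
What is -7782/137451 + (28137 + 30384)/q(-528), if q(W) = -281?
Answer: -2681985571/12874577 ≈ -208.32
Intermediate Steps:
-7782/137451 + (28137 + 30384)/q(-528) = -7782/137451 + (28137 + 30384)/(-281) = -7782*1/137451 + 58521*(-1/281) = -2594/45817 - 58521/281 = -2681985571/12874577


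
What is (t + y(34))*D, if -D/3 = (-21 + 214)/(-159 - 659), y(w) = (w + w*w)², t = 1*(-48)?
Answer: 409947054/409 ≈ 1.0023e+6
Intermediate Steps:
t = -48
y(w) = (w + w²)²
D = 579/818 (D = -3*(-21 + 214)/(-159 - 659) = -579/(-818) = -579*(-1)/818 = -3*(-193/818) = 579/818 ≈ 0.70782)
(t + y(34))*D = (-48 + 34²*(1 + 34)²)*(579/818) = (-48 + 1156*35²)*(579/818) = (-48 + 1156*1225)*(579/818) = (-48 + 1416100)*(579/818) = 1416052*(579/818) = 409947054/409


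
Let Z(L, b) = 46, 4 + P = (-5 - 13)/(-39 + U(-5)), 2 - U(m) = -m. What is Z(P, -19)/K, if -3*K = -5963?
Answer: 138/5963 ≈ 0.023143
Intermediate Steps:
K = 5963/3 (K = -⅓*(-5963) = 5963/3 ≈ 1987.7)
U(m) = 2 + m (U(m) = 2 - (-1)*m = 2 + m)
P = -25/7 (P = -4 + (-5 - 13)/(-39 + (2 - 5)) = -4 - 18/(-39 - 3) = -4 - 18/(-42) = -4 - 18*(-1/42) = -4 + 3/7 = -25/7 ≈ -3.5714)
Z(P, -19)/K = 46/(5963/3) = 46*(3/5963) = 138/5963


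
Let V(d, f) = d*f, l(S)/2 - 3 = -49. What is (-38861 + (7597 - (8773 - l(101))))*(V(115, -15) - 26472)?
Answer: 1131517413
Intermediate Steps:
l(S) = -92 (l(S) = 6 + 2*(-49) = 6 - 98 = -92)
(-38861 + (7597 - (8773 - l(101))))*(V(115, -15) - 26472) = (-38861 + (7597 - (8773 - 1*(-92))))*(115*(-15) - 26472) = (-38861 + (7597 - (8773 + 92)))*(-1725 - 26472) = (-38861 + (7597 - 1*8865))*(-28197) = (-38861 + (7597 - 8865))*(-28197) = (-38861 - 1268)*(-28197) = -40129*(-28197) = 1131517413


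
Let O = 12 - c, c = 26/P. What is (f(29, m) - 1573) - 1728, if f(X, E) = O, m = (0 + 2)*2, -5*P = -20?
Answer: -6591/2 ≈ -3295.5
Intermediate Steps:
P = 4 (P = -⅕*(-20) = 4)
c = 13/2 (c = 26/4 = 26*(¼) = 13/2 ≈ 6.5000)
m = 4 (m = 2*2 = 4)
O = 11/2 (O = 12 - 1*13/2 = 12 - 13/2 = 11/2 ≈ 5.5000)
f(X, E) = 11/2
(f(29, m) - 1573) - 1728 = (11/2 - 1573) - 1728 = -3135/2 - 1728 = -6591/2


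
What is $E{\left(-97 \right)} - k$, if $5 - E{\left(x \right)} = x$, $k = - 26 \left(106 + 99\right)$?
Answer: $5432$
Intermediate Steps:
$k = -5330$ ($k = \left(-26\right) 205 = -5330$)
$E{\left(x \right)} = 5 - x$
$E{\left(-97 \right)} - k = \left(5 - -97\right) - -5330 = \left(5 + 97\right) + 5330 = 102 + 5330 = 5432$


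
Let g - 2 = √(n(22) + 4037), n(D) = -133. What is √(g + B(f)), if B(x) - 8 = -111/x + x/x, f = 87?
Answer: √(8178 + 6728*√61)/29 ≈ 8.4974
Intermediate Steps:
B(x) = 9 - 111/x (B(x) = 8 + (-111/x + x/x) = 8 + (-111/x + 1) = 8 + (1 - 111/x) = 9 - 111/x)
g = 2 + 8*√61 (g = 2 + √(-133 + 4037) = 2 + √3904 = 2 + 8*√61 ≈ 64.482)
√(g + B(f)) = √((2 + 8*√61) + (9 - 111/87)) = √((2 + 8*√61) + (9 - 111*1/87)) = √((2 + 8*√61) + (9 - 37/29)) = √((2 + 8*√61) + 224/29) = √(282/29 + 8*√61)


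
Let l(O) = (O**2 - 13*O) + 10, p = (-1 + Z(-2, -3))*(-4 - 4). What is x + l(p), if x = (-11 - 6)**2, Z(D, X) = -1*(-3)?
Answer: 763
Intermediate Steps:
Z(D, X) = 3
p = -16 (p = (-1 + 3)*(-4 - 4) = 2*(-8) = -16)
l(O) = 10 + O**2 - 13*O
x = 289 (x = (-17)**2 = 289)
x + l(p) = 289 + (10 + (-16)**2 - 13*(-16)) = 289 + (10 + 256 + 208) = 289 + 474 = 763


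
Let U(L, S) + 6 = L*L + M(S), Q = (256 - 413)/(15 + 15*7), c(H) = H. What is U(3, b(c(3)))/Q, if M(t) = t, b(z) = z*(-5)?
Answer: 1440/157 ≈ 9.1720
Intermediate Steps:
Q = -157/120 (Q = -157/(15 + 105) = -157/120 ≈ -1.3083)
b(z) = -5*z
U(L, S) = -6 + S + L² (U(L, S) = -6 + (L*L + S) = -6 + (L² + S) = -6 + (S + L²) = -6 + S + L²)
U(3, b(c(3)))/Q = (-6 - 5*3 + 3²)/(-157/120) = (-6 - 15 + 9)*(-120/157) = -12*(-120/157) = 1440/157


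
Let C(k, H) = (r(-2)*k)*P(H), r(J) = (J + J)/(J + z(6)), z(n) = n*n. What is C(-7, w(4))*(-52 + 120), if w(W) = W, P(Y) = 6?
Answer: 336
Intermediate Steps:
z(n) = n²
r(J) = 2*J/(36 + J) (r(J) = (J + J)/(J + 6²) = (2*J)/(J + 36) = (2*J)/(36 + J) = 2*J/(36 + J))
C(k, H) = -12*k/17 (C(k, H) = ((2*(-2)/(36 - 2))*k)*6 = ((2*(-2)/34)*k)*6 = ((2*(-2)*(1/34))*k)*6 = -2*k/17*6 = -12*k/17)
C(-7, w(4))*(-52 + 120) = (-12/17*(-7))*(-52 + 120) = (84/17)*68 = 336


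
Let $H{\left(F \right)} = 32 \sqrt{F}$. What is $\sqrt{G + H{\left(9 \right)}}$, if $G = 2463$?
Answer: $\sqrt{2559} \approx 50.587$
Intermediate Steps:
$\sqrt{G + H{\left(9 \right)}} = \sqrt{2463 + 32 \sqrt{9}} = \sqrt{2463 + 32 \cdot 3} = \sqrt{2463 + 96} = \sqrt{2559}$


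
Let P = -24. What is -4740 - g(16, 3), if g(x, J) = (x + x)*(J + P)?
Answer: -4068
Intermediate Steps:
g(x, J) = 2*x*(-24 + J) (g(x, J) = (x + x)*(J - 24) = (2*x)*(-24 + J) = 2*x*(-24 + J))
-4740 - g(16, 3) = -4740 - 2*16*(-24 + 3) = -4740 - 2*16*(-21) = -4740 - 1*(-672) = -4740 + 672 = -4068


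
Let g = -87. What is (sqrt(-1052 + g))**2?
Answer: -1139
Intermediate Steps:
(sqrt(-1052 + g))**2 = (sqrt(-1052 - 87))**2 = (sqrt(-1139))**2 = (I*sqrt(1139))**2 = -1139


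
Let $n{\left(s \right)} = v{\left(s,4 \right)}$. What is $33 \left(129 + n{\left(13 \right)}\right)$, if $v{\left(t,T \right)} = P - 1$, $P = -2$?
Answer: $4158$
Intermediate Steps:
$v{\left(t,T \right)} = -3$ ($v{\left(t,T \right)} = -2 - 1 = -3$)
$n{\left(s \right)} = -3$
$33 \left(129 + n{\left(13 \right)}\right) = 33 \left(129 - 3\right) = 33 \cdot 126 = 4158$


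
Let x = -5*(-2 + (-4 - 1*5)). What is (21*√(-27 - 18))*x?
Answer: 3465*I*√5 ≈ 7748.0*I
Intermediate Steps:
x = 55 (x = -5*(-2 + (-4 - 5)) = -5*(-2 - 9) = -5*(-11) = 55)
(21*√(-27 - 18))*x = (21*√(-27 - 18))*55 = (21*√(-45))*55 = (21*(3*I*√5))*55 = (63*I*√5)*55 = 3465*I*√5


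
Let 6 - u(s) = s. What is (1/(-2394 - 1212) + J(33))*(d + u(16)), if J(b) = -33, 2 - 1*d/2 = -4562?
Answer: -542516441/1803 ≈ -3.0090e+5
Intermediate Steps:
d = 9128 (d = 4 - 2*(-4562) = 4 + 9124 = 9128)
u(s) = 6 - s
(1/(-2394 - 1212) + J(33))*(d + u(16)) = (1/(-2394 - 1212) - 33)*(9128 + (6 - 1*16)) = (1/(-3606) - 33)*(9128 + (6 - 16)) = (-1/3606 - 33)*(9128 - 10) = -118999/3606*9118 = -542516441/1803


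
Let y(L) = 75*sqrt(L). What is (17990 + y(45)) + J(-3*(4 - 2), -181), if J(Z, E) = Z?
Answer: 17984 + 225*sqrt(5) ≈ 18487.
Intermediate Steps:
(17990 + y(45)) + J(-3*(4 - 2), -181) = (17990 + 75*sqrt(45)) - 3*(4 - 2) = (17990 + 75*(3*sqrt(5))) - 3*2 = (17990 + 225*sqrt(5)) - 6 = 17984 + 225*sqrt(5)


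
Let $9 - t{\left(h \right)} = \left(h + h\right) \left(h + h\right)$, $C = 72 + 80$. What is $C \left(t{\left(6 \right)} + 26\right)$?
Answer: $-16568$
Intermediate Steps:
$C = 152$
$t{\left(h \right)} = 9 - 4 h^{2}$ ($t{\left(h \right)} = 9 - \left(h + h\right) \left(h + h\right) = 9 - 2 h 2 h = 9 - 4 h^{2}$)
$C \left(t{\left(6 \right)} + 26\right) = 152 \left(\left(9 - 4 \cdot 6^{2}\right) + 26\right) = 152 \left(\left(9 - 144\right) + 26\right) = 152 \left(-135 + 26\right) = 152 \left(-109\right) = -16568$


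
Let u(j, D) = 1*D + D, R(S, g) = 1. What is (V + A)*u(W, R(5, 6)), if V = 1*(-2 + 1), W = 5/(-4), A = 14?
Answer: 26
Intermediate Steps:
W = -5/4 (W = 5*(-¼) = -5/4 ≈ -1.2500)
u(j, D) = 2*D (u(j, D) = D + D = 2*D)
V = -1 (V = 1*(-1) = -1)
(V + A)*u(W, R(5, 6)) = (-1 + 14)*(2*1) = 13*2 = 26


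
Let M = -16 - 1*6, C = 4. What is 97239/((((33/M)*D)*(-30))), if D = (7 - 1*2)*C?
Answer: 32413/300 ≈ 108.04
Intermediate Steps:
M = -22 (M = -16 - 6 = -22)
D = 20 (D = (7 - 1*2)*4 = (7 - 2)*4 = 5*4 = 20)
97239/((((33/M)*D)*(-30))) = 97239/((((33/(-22))*20)*(-30))) = 97239/((((33*(-1/22))*20)*(-30))) = 97239/((-3/2*20*(-30))) = 97239/((-30*(-30))) = 97239/900 = 97239*(1/900) = 32413/300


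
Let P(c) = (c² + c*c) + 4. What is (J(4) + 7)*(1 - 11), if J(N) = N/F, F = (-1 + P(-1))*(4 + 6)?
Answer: -354/5 ≈ -70.800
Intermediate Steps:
P(c) = 4 + 2*c² (P(c) = (c² + c²) + 4 = 2*c² + 4 = 4 + 2*c²)
F = 50 (F = (-1 + (4 + 2*(-1)²))*(4 + 6) = (-1 + (4 + 2*1))*10 = (-1 + (4 + 2))*10 = (-1 + 6)*10 = 5*10 = 50)
J(N) = N/50
(J(4) + 7)*(1 - 11) = ((1/50)*4 + 7)*(1 - 11) = (2/25 + 7)*(-10) = (177/25)*(-10) = -354/5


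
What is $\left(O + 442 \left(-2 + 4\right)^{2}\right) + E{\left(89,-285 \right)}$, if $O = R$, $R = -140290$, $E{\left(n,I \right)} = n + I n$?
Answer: $-163798$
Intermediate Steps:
$O = -140290$
$\left(O + 442 \left(-2 + 4\right)^{2}\right) + E{\left(89,-285 \right)} = \left(-140290 + 442 \left(-2 + 4\right)^{2}\right) + 89 \left(1 - 285\right) = \left(-140290 + 442 \cdot 2^{2}\right) + 89 \left(-284\right) = \left(-140290 + 442 \cdot 4\right) - 25276 = \left(-140290 + 1768\right) - 25276 = -138522 - 25276 = -163798$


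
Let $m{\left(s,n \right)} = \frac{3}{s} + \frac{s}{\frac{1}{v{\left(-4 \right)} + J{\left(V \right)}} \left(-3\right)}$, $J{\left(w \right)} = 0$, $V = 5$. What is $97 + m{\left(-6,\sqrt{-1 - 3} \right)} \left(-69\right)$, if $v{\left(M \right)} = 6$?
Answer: $- \frac{1393}{2} \approx -696.5$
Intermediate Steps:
$m{\left(s,n \right)} = - 2 s + \frac{3}{s}$ ($m{\left(s,n \right)} = \frac{3}{s} + \frac{s}{\frac{1}{6 + 0} \left(-3\right)} = \frac{3}{s} + \frac{s}{\frac{1}{6} \left(-3\right)} = \frac{3}{s} + \frac{s}{- \frac{1}{2}} = \frac{3}{s} + s \left(-2\right) = \frac{3}{s} - 2 s = - 2 s + \frac{3}{s}$)
$97 + m{\left(-6,\sqrt{-1 - 3} \right)} \left(-69\right) = 97 + \left(\left(-2\right) \left(-6\right) + \frac{3}{-6}\right) \left(-69\right) = 97 + \left(12 + 3 \left(- \frac{1}{6}\right)\right) \left(-69\right) = 97 + \left(12 - \frac{1}{2}\right) \left(-69\right) = 97 + \frac{23}{2} \left(-69\right) = 97 - \frac{1587}{2} = - \frac{1393}{2}$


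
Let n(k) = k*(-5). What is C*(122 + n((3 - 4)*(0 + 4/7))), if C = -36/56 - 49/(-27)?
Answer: 193591/1323 ≈ 146.33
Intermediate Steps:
n(k) = -5*k
C = 443/378 (C = -36*1/56 - 49*(-1/27) = -9/14 + 49/27 = 443/378 ≈ 1.1720)
C*(122 + n((3 - 4)*(0 + 4/7))) = 443*(122 - 5*(3 - 4)*(0 + 4/7))/378 = 443*(122 - (-5)*(0 + 4*(⅐)))/378 = 443*(122 - (-5)*(0 + 4/7))/378 = 443*(122 - (-5)*4/7)/378 = 443*(122 - 5*(-4/7))/378 = 443*(122 + 20/7)/378 = (443/378)*(874/7) = 193591/1323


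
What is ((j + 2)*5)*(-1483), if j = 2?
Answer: -29660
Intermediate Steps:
((j + 2)*5)*(-1483) = ((2 + 2)*5)*(-1483) = (4*5)*(-1483) = 20*(-1483) = -29660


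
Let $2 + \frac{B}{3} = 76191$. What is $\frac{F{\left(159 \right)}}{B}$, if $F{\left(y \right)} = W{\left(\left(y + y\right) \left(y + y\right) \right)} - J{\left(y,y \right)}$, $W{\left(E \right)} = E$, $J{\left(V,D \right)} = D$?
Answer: $\frac{33655}{76189} \approx 0.44173$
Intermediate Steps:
$B = 228567$ ($B = -6 + 3 \cdot 76191 = -6 + 228573 = 228567$)
$F{\left(y \right)} = - y + 4 y^{2}$ ($F{\left(y \right)} = \left(y + y\right) \left(y + y\right) - y = 2 y 2 y - y = 4 y^{2} - y = - y + 4 y^{2}$)
$\frac{F{\left(159 \right)}}{B} = \frac{159 \left(-1 + 4 \cdot 159\right)}{228567} = 159 \left(-1 + 636\right) \frac{1}{228567} = 159 \cdot 635 \cdot \frac{1}{228567} = 100965 \cdot \frac{1}{228567} = \frac{33655}{76189}$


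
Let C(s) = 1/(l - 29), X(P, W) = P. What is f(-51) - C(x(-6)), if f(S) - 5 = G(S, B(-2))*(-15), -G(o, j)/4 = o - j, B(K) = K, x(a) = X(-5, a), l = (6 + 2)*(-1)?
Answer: -108594/37 ≈ -2935.0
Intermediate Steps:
l = -8 (l = 8*(-1) = -8)
x(a) = -5
G(o, j) = -4*o + 4*j (G(o, j) = -4*(o - j) = -4*o + 4*j)
f(S) = 125 + 60*S (f(S) = 5 + (-4*S + 4*(-2))*(-15) = 5 + (-4*S - 8)*(-15) = 5 + (-8 - 4*S)*(-15) = 5 + (120 + 60*S) = 125 + 60*S)
C(s) = -1/37 (C(s) = 1/(-8 - 29) = 1/(-37) = -1/37)
f(-51) - C(x(-6)) = (125 + 60*(-51)) - 1*(-1/37) = (125 - 3060) + 1/37 = -2935 + 1/37 = -108594/37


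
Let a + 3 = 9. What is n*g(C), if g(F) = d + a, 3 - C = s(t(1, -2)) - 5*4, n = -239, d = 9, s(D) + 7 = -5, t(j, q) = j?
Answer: -3585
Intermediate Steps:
a = 6 (a = -3 + 9 = 6)
s(D) = -12 (s(D) = -7 - 5 = -12)
C = 35 (C = 3 - (-12 - 5*4) = 3 - (-12 - 20) = 3 - 1*(-32) = 3 + 32 = 35)
g(F) = 15 (g(F) = 9 + 6 = 15)
n*g(C) = -239*15 = -3585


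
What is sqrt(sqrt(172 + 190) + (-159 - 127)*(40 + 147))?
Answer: sqrt(-53482 + sqrt(362)) ≈ 231.22*I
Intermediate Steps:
sqrt(sqrt(172 + 190) + (-159 - 127)*(40 + 147)) = sqrt(sqrt(362) - 286*187) = sqrt(sqrt(362) - 53482) = sqrt(-53482 + sqrt(362))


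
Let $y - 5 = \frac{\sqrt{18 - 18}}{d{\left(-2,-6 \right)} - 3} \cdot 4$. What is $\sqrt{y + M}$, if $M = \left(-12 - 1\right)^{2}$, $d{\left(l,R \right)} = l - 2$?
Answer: $\sqrt{174} \approx 13.191$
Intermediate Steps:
$d{\left(l,R \right)} = -2 + l$
$y = 5$ ($y = 5 + \frac{\sqrt{18 - 18}}{\left(-2 - 2\right) - 3} \cdot 4 = 5 + \frac{\sqrt{0}}{-4 - 3} \cdot 4 = 5 + \frac{1}{-7} \cdot 0 \cdot 4 = 5 + \left(- \frac{1}{7}\right) 0 \cdot 4 = 5 + 0 \cdot 4 = 5 + 0 = 5$)
$M = 169$ ($M = \left(-13\right)^{2} = 169$)
$\sqrt{y + M} = \sqrt{5 + 169} = \sqrt{174}$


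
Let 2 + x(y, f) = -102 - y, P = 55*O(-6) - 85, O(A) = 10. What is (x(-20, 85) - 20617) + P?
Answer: -20236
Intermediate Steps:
P = 465 (P = 55*10 - 85 = 550 - 85 = 465)
x(y, f) = -104 - y (x(y, f) = -2 + (-102 - y) = -104 - y)
(x(-20, 85) - 20617) + P = ((-104 - 1*(-20)) - 20617) + 465 = ((-104 + 20) - 20617) + 465 = (-84 - 20617) + 465 = -20701 + 465 = -20236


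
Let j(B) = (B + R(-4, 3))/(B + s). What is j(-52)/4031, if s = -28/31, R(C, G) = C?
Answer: 217/826355 ≈ 0.00026260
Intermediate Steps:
s = -28/31 (s = -28*1/31 = -28/31 ≈ -0.90323)
j(B) = (-4 + B)/(-28/31 + B) (j(B) = (B - 4)/(B - 28/31) = (-4 + B)/(-28/31 + B))
j(-52)/4031 = (31*(-4 - 52)/(-28 + 31*(-52)))/4031 = (31*(-56)/(-28 - 1612))*(1/4031) = (31*(-56)/(-1640))*(1/4031) = (31*(-1/1640)*(-56))*(1/4031) = (217/205)*(1/4031) = 217/826355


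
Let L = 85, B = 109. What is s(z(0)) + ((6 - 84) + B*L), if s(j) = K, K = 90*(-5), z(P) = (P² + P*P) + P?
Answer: 8737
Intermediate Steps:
z(P) = P + 2*P² (z(P) = (P² + P²) + P = 2*P² + P = P + 2*P²)
K = -450
s(j) = -450
s(z(0)) + ((6 - 84) + B*L) = -450 + ((6 - 84) + 109*85) = -450 + (-78 + 9265) = -450 + 9187 = 8737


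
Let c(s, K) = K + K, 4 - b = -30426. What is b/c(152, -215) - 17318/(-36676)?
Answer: -55430197/788534 ≈ -70.295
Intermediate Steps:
b = 30430 (b = 4 - 1*(-30426) = 4 + 30426 = 30430)
c(s, K) = 2*K
b/c(152, -215) - 17318/(-36676) = 30430/((2*(-215))) - 17318/(-36676) = 30430/(-430) - 17318*(-1/36676) = 30430*(-1/430) + 8659/18338 = -3043/43 + 8659/18338 = -55430197/788534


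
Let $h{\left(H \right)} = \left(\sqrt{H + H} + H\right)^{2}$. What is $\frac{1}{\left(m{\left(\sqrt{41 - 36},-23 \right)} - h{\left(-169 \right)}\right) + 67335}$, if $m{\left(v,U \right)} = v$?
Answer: $\frac{1}{67335 + \sqrt{5} - 169 \left(13 - i \sqrt{2}\right)^{2}} \approx 2.4937 \cdot 10^{-5} - 3.9617 \cdot 10^{-6} i$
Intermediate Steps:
$h{\left(H \right)} = \left(H + \sqrt{2} \sqrt{H}\right)^{2}$ ($h{\left(H \right)} = \left(\sqrt{2 H} + H\right)^{2} = \left(\sqrt{2} \sqrt{H} + H\right)^{2} = \left(H + \sqrt{2} \sqrt{H}\right)^{2}$)
$\frac{1}{\left(m{\left(\sqrt{41 - 36},-23 \right)} - h{\left(-169 \right)}\right) + 67335} = \frac{1}{\left(\sqrt{41 - 36} - \left(-169 + \sqrt{2} \sqrt{-169}\right)^{2}\right) + 67335} = \frac{1}{\left(\sqrt{5} - \left(-169 + \sqrt{2} \cdot 13 i\right)^{2}\right) + 67335} = \frac{1}{\left(\sqrt{5} - \left(-169 + 13 i \sqrt{2}\right)^{2}\right) + 67335} = \frac{1}{67335 + \sqrt{5} - \left(-169 + 13 i \sqrt{2}\right)^{2}}$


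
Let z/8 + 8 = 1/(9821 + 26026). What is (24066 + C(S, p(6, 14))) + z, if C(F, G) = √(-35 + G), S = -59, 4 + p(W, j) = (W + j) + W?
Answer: 860399702/35847 + I*√13 ≈ 24002.0 + 3.6056*I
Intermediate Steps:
p(W, j) = -4 + j + 2*W (p(W, j) = -4 + ((W + j) + W) = -4 + (j + 2*W) = -4 + j + 2*W)
z = -2294200/35847 (z = -64 + 8/(9821 + 26026) = -64 + 8/35847 = -2294200/35847 ≈ -64.000)
(24066 + C(S, p(6, 14))) + z = (24066 + √(-35 + (-4 + 14 + 2*6))) - 2294200/35847 = (24066 + √(-35 + (-4 + 14 + 12))) - 2294200/35847 = (24066 + √(-35 + 22)) - 2294200/35847 = (24066 + √(-13)) - 2294200/35847 = (24066 + I*√13) - 2294200/35847 = 860399702/35847 + I*√13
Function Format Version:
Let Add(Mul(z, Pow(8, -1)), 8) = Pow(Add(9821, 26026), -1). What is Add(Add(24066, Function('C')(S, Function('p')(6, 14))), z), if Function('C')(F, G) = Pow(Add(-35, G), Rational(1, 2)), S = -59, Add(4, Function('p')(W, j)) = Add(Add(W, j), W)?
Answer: Add(Rational(860399702, 35847), Mul(I, Pow(13, Rational(1, 2)))) ≈ Add(24002., Mul(3.6056, I))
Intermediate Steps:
Function('p')(W, j) = Add(-4, j, Mul(2, W)) (Function('p')(W, j) = Add(-4, Add(Add(W, j), W)) = Add(-4, Add(j, Mul(2, W))) = Add(-4, j, Mul(2, W)))
z = Rational(-2294200, 35847) (z = Add(-64, Mul(8, Pow(Add(9821, 26026), -1))) = Add(-64, Mul(8, Pow(35847, -1))) = Add(-64, Mul(8, Rational(1, 35847))) = Add(-64, Rational(8, 35847)) = Rational(-2294200, 35847) ≈ -64.000)
Add(Add(24066, Function('C')(S, Function('p')(6, 14))), z) = Add(Add(24066, Pow(Add(-35, Add(-4, 14, Mul(2, 6))), Rational(1, 2))), Rational(-2294200, 35847)) = Add(Add(24066, Pow(Add(-35, Add(-4, 14, 12)), Rational(1, 2))), Rational(-2294200, 35847)) = Add(Add(24066, Pow(Add(-35, 22), Rational(1, 2))), Rational(-2294200, 35847)) = Add(Add(24066, Pow(-13, Rational(1, 2))), Rational(-2294200, 35847)) = Add(Add(24066, Mul(I, Pow(13, Rational(1, 2)))), Rational(-2294200, 35847)) = Add(Rational(860399702, 35847), Mul(I, Pow(13, Rational(1, 2))))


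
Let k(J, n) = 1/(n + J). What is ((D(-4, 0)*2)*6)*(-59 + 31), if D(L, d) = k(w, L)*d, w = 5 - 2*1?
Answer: 0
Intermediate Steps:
w = 3 (w = 5 - 2 = 3)
k(J, n) = 1/(J + n)
D(L, d) = d/(3 + L)
((D(-4, 0)*2)*6)*(-59 + 31) = (((0/(3 - 4))*2)*6)*(-59 + 31) = (((0/(-1))*2)*6)*(-28) = (((0*(-1))*2)*6)*(-28) = ((0*2)*6)*(-28) = (0*6)*(-28) = 0*(-28) = 0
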